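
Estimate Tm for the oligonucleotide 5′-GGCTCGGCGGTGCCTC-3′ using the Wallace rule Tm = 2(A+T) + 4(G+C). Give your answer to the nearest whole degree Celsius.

Base counts: A=0, T=3, G=7, C=6 (length 16).
Tm = 2·(0+3) + 4·(7+6) = 2·3 + 4·13 = 6 + 52 = 58°C.

58°C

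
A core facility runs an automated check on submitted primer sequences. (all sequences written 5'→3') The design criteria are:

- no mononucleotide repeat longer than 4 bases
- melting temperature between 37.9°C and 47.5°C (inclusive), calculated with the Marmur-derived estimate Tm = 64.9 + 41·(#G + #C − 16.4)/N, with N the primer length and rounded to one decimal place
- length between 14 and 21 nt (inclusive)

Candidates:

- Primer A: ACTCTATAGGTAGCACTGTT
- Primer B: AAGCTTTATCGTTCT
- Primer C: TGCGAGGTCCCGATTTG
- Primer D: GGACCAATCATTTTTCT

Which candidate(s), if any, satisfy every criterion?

None of the candidates satisfy all criteria.

Primer A (20 nt, A=5 T=7 G=4 C=4): longest run = 2 ✓; Tm = 64.9 + 41·(8 − 16.4)/20 = 47.7°C, outside 37.9–47.5°C ✗; length 20 ✓ — fails.
Primer B (15 nt, A=3 T=7 G=2 C=3): longest run = 3 ✓; Tm = 64.9 + 41·(5 − 16.4)/15 = 33.7°C, outside 37.9–47.5°C ✗; length 15 ✓ — fails.
Primer C (17 nt, A=2 T=5 G=6 C=4): longest run = 3 ✓; Tm = 64.9 + 41·(10 − 16.4)/17 = 49.5°C, outside 37.9–47.5°C ✗; length 17 ✓ — fails.
Primer D (17 nt, A=4 T=7 G=2 C=4): longest run = 5, exceeds 4 ✗; Tm = 64.9 + 41·(6 − 16.4)/17 = 39.8°C ✓; length 17 ✓ — fails.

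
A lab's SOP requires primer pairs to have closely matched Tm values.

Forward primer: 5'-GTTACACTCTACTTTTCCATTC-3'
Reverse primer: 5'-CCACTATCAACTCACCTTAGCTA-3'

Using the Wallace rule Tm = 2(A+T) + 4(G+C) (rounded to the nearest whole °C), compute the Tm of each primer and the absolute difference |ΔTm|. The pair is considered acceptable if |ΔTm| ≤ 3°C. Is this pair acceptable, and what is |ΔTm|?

|ΔTm| = 6°C; the pair is not acceptable.

Forward: A=4 T=10 G=1 C=7 → Tm = 2·14 + 4·8 = 60°C.
Reverse: A=7 T=6 G=1 C=9 → Tm = 2·13 + 4·10 = 66°C.
|ΔTm| = |60 − 66| = 6°C, > 3°C.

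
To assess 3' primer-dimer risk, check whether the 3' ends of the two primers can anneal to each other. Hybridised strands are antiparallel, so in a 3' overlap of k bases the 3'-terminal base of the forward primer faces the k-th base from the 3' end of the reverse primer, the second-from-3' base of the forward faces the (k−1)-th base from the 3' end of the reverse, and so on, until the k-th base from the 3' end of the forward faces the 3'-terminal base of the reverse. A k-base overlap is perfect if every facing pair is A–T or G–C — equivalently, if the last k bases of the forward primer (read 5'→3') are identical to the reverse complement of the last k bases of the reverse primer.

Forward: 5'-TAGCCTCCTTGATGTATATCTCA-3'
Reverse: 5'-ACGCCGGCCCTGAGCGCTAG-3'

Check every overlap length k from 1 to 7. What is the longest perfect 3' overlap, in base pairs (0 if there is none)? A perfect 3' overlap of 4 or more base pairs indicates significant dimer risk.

Last 7 bases (5'→3') — forward …TATCTCA, reverse …GCGCTAG.
Reverse complement of the reverse primer's last 7 bases: CTAGCGC; its first k bases are the reverse complement of the reverse primer's last k bases, so a perfect k-base overlap needs the forward primer's last k bases to equal them.
Comparing (forward last k vs required): k=1: A vs C ✗; k=2: CA vs CT ✗; k=3: TCA vs CTA ✗; k=4: CTCA vs CTAG ✗; k=5: TCTCA vs CTAGC ✗; k=6: ATCTCA vs CTAGCG ✗; k=7: TATCTCA vs CTAGCGC ✗.
No overlap length from 1 to 7 is perfect, so the longest perfect 3' overlap is 0.

Longest perfect overlap: 0 complementary base pairs; below the dimer-risk threshold (threshold 4).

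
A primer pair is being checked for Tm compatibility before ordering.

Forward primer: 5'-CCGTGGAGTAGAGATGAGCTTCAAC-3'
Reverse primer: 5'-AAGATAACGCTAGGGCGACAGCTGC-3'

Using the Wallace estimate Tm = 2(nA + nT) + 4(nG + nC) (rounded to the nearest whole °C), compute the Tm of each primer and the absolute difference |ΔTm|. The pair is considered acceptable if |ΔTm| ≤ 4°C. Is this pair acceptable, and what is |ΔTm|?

|ΔTm| = 2°C; the pair is acceptable.

Forward: A=7 T=5 G=8 C=5 → Tm = 2·12 + 4·13 = 76°C.
Reverse: A=8 T=3 G=8 C=6 → Tm = 2·11 + 4·14 = 78°C.
|ΔTm| = |76 − 78| = 2°C, ≤ 4°C.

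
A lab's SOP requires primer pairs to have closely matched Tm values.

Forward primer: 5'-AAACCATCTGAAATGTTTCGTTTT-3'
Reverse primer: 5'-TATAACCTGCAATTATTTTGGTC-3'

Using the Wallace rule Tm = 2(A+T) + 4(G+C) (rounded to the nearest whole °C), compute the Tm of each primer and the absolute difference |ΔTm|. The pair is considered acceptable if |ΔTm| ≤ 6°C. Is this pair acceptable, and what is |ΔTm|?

|ΔTm| = 2°C; the pair is acceptable.

Forward: A=7 T=10 G=3 C=4 → Tm = 2·17 + 4·7 = 62°C.
Reverse: A=6 T=10 G=3 C=4 → Tm = 2·16 + 4·7 = 60°C.
|ΔTm| = |62 − 60| = 2°C, ≤ 6°C.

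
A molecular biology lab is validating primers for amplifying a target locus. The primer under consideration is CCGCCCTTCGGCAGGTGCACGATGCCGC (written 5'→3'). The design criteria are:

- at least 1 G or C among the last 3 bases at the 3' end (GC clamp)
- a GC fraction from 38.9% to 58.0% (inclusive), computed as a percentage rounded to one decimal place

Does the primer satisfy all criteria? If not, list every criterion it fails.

Base counts: A=3, T=4, G=9, C=12 (length 28).
GC clamp: 3' end CGC has 3 G/C ✓
GC content: GC 21/28 = 75.0%, outside 38.9–58.0% ✗

Fails: GC content.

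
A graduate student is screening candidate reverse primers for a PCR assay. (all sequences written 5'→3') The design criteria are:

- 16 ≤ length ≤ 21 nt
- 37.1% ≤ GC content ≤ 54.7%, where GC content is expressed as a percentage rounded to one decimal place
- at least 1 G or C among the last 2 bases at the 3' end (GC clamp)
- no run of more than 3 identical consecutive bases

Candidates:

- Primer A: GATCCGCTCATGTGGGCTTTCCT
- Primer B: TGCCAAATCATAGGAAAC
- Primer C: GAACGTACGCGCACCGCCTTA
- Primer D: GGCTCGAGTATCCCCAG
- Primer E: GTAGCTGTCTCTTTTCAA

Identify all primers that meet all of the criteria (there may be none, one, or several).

Primer B only.

Primer A (23 nt, A=2 T=8 G=6 C=7): length 23, outside 16–21 ✗; GC 13/23 = 56.5%, outside 37.1–54.7% ✗; 3' end CT has 1 G/C ✓; longest run = 3 ✓ — fails.
Primer B (18 nt, A=8 T=3 G=3 C=4): length 18 ✓; GC 7/18 = 38.9% ✓; 3' end AC has 1 G/C ✓; longest run = 3 ✓ — passes.
Primer C (21 nt, A=5 T=3 G=5 C=8): length 21 ✓; GC 13/21 = 61.9%, outside 37.1–54.7% ✗; 3' end TA has 0 G/C, need ≥1 ✗; longest run = 2 ✓ — fails.
Primer D (17 nt, A=3 T=3 G=5 C=6): length 17 ✓; GC 11/17 = 64.7%, outside 37.1–54.7% ✗; 3' end AG has 1 G/C ✓; longest run = 4, exceeds 3 ✗ — fails.
Primer E (18 nt, A=3 T=8 G=3 C=4): length 18 ✓; GC 7/18 = 38.9% ✓; 3' end AA has 0 G/C, need ≥1 ✗; longest run = 4, exceeds 3 ✗ — fails.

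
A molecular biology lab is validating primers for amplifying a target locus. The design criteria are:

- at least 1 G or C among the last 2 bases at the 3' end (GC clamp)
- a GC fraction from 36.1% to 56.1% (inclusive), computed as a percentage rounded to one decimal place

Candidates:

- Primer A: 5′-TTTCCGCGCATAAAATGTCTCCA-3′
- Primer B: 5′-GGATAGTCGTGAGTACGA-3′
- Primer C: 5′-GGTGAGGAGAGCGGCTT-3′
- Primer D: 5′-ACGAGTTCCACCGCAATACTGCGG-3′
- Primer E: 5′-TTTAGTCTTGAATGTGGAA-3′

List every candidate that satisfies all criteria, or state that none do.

Primer A (23 nt, A=6 T=7 G=3 C=7): 3' end CA has 1 G/C ✓; GC 10/23 = 43.5% ✓ — passes.
Primer B (18 nt, A=5 T=4 G=7 C=2): 3' end GA has 1 G/C ✓; GC 9/18 = 50.0% ✓ — passes.
Primer C (17 nt, A=3 T=3 G=9 C=2): 3' end TT has 0 G/C, need ≥1 ✗; GC 11/17 = 64.7%, outside 36.1–56.1% ✗ — fails.
Primer D (24 nt, A=6 T=4 G=6 C=8): 3' end GG has 2 G/C ✓; GC 14/24 = 58.3%, outside 36.1–56.1% ✗ — fails.
Primer E (19 nt, A=5 T=8 G=5 C=1): 3' end AA has 0 G/C, need ≥1 ✗; GC 6/19 = 31.6%, outside 36.1–56.1% ✗ — fails.

Primer A and Primer B.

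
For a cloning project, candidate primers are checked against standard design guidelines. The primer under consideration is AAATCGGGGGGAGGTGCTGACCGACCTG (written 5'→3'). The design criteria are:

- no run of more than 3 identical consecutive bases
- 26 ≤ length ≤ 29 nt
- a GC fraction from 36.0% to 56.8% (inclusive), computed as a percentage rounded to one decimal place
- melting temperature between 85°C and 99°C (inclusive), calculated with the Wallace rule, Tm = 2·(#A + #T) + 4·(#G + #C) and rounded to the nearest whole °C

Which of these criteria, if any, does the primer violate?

Base counts: A=6, T=4, G=12, C=6 (length 28).
homopolymer run: longest run = 6, exceeds 3 ✗
length: length 28 ✓
GC content: GC 18/28 = 64.3%, outside 36.0–56.8% ✗
Tm: Tm = 2·10 + 4·18 = 92°C ✓

Fails: homopolymer run, GC content.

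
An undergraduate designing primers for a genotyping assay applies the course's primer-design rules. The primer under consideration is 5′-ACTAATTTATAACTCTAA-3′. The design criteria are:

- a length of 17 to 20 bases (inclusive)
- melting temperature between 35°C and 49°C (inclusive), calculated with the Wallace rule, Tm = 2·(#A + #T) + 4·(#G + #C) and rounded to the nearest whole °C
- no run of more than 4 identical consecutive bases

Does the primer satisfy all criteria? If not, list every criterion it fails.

Base counts: A=8, T=7, G=0, C=3 (length 18).
length: length 18 ✓
Tm: Tm = 2·15 + 4·3 = 42°C ✓
homopolymer run: longest run = 3 ✓

Meets all criteria.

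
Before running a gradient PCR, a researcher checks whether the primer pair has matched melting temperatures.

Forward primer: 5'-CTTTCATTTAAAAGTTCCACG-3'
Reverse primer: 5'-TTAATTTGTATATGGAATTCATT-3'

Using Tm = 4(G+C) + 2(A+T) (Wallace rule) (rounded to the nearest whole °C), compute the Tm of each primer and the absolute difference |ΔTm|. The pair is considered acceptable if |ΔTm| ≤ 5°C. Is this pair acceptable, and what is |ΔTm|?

Forward: A=6 T=8 G=2 C=5 → Tm = 2·14 + 4·7 = 56°C.
Reverse: A=7 T=12 G=3 C=1 → Tm = 2·19 + 4·4 = 54°C.
|ΔTm| = |56 − 54| = 2°C, ≤ 5°C.

|ΔTm| = 2°C; the pair is acceptable.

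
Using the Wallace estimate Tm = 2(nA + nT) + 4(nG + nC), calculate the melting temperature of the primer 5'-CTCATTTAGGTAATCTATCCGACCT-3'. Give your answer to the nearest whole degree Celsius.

70°C

Base counts: A=6, T=9, G=3, C=7 (length 25).
Tm = 2·(6+9) + 4·(3+7) = 2·15 + 4·10 = 30 + 40 = 70°C.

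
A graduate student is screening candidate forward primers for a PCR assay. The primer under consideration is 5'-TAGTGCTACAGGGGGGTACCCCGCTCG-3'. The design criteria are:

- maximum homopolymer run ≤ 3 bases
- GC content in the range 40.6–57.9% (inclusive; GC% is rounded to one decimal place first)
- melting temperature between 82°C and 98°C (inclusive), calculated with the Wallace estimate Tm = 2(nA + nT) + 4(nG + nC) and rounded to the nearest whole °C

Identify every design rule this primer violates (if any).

Base counts: A=4, T=5, G=10, C=8 (length 27).
homopolymer run: longest run = 6, exceeds 3 ✗
GC content: GC 18/27 = 66.7%, outside 40.6–57.9% ✗
Tm: Tm = 2·9 + 4·18 = 90°C ✓

Fails: homopolymer run, GC content.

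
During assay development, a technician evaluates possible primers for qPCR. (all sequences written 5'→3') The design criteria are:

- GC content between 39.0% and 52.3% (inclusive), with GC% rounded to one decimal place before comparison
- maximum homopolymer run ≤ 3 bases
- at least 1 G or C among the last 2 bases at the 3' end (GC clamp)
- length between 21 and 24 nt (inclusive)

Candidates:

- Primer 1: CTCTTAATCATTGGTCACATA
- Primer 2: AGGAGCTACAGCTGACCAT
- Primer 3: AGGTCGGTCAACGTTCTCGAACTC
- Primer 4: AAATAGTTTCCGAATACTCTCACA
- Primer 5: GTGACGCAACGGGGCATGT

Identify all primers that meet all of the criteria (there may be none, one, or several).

None of the candidates satisfy all criteria.

Primer 1 (21 nt, A=6 T=8 G=2 C=5): GC 7/21 = 33.3%, outside 39.0–52.3% ✗; longest run = 2 ✓; 3' end TA has 0 G/C, need ≥1 ✗; length 21 ✓ — fails.
Primer 2 (19 nt, A=6 T=3 G=5 C=5): GC 10/19 = 52.6%, outside 39.0–52.3% ✗; longest run = 2 ✓; 3' end AT has 0 G/C, need ≥1 ✗; length 19, outside 21–24 ✗ — fails.
Primer 3 (24 nt, A=5 T=6 G=6 C=7): GC 13/24 = 54.2%, outside 39.0–52.3% ✗; longest run = 2 ✓; 3' end TC has 1 G/C ✓; length 24 ✓ — fails.
Primer 4 (24 nt, A=9 T=7 G=2 C=6): GC 8/24 = 33.3%, outside 39.0–52.3% ✗; longest run = 3 ✓; 3' end CA has 1 G/C ✓; length 24 ✓ — fails.
Primer 5 (19 nt, A=4 T=3 G=8 C=4): GC 12/19 = 63.2%, outside 39.0–52.3% ✗; longest run = 4, exceeds 3 ✗; 3' end GT has 1 G/C ✓; length 19, outside 21–24 ✗ — fails.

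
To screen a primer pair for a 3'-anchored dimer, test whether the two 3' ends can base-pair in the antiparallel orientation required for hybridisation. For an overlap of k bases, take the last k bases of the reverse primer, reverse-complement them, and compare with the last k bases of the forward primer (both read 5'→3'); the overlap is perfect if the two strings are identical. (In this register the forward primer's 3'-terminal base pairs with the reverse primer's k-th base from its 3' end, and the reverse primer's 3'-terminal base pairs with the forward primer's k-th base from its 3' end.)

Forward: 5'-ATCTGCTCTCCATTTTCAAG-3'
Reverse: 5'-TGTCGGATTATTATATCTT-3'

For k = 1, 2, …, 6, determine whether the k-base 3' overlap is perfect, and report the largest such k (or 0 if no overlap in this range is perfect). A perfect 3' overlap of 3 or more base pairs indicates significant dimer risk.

Longest perfect overlap: 3 complementary base pairs; significant dimer risk (threshold 3).

Last 6 bases (5'→3') — forward …TTCAAG, reverse …TATCTT.
Reverse complement of the reverse primer's last 6 bases: AAGATA; its first k bases are the reverse complement of the reverse primer's last k bases, so a perfect k-base overlap needs the forward primer's last k bases to equal them.
Comparing (forward last k vs required): k=1: G vs A ✗; k=2: AG vs AA ✗; k=3: AAG vs AAG ✓; k=4: CAAG vs AAGA ✗; k=5: TCAAG vs AAGAT ✗; k=6: TTCAAG vs AAGATA ✗.
Only k = 3 is perfect, so the longest perfect 3' overlap is 3.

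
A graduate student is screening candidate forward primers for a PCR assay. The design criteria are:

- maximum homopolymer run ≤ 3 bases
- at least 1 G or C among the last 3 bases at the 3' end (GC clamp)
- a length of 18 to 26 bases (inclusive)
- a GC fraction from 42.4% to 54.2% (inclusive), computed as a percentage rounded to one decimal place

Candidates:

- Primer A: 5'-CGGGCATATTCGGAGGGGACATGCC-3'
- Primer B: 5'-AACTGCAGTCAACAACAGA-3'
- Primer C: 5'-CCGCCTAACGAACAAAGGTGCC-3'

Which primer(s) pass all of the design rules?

None of the candidates satisfy all criteria.

Primer A (25 nt, A=5 T=4 G=10 C=6): longest run = 4, exceeds 3 ✗; 3' end GCC has 3 G/C ✓; length 25 ✓; GC 16/25 = 64.0%, outside 42.4–54.2% ✗ — fails.
Primer B (19 nt, A=9 T=2 G=3 C=5): longest run = 2 ✓; 3' end AGA has 1 G/C ✓; length 19 ✓; GC 8/19 = 42.1%, outside 42.4–54.2% ✗ — fails.
Primer C (22 nt, A=7 T=2 G=5 C=8): longest run = 3 ✓; 3' end GCC has 3 G/C ✓; length 22 ✓; GC 13/22 = 59.1%, outside 42.4–54.2% ✗ — fails.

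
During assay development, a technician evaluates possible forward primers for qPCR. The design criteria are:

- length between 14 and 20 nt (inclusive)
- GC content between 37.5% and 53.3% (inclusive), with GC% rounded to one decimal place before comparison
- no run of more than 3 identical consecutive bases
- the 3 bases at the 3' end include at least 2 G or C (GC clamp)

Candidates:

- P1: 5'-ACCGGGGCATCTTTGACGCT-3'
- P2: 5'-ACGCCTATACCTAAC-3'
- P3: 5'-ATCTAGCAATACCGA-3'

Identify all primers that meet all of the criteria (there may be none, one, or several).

P1 (20 nt, A=3 T=5 G=6 C=6): length 20 ✓; GC 12/20 = 60.0%, outside 37.5–53.3% ✗; longest run = 4, exceeds 3 ✗; 3' end GCT has 2 G/C ✓ — fails.
P2 (15 nt, A=5 T=3 G=1 C=6): length 15 ✓; GC 7/15 = 46.7% ✓; longest run = 2 ✓; 3' end AAC has 1 G/C, need ≥2 ✗ — fails.
P3 (15 nt, A=6 T=3 G=2 C=4): length 15 ✓; GC 6/15 = 40.0% ✓; longest run = 2 ✓; 3' end CGA has 2 G/C ✓ — passes.

P3 only.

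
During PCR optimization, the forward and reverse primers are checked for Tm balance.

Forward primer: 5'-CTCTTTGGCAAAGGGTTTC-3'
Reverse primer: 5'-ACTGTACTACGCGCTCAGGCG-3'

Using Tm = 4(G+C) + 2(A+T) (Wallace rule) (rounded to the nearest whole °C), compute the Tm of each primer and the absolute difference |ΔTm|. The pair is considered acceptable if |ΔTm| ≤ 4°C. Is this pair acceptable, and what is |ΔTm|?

Forward: A=3 T=7 G=5 C=4 → Tm = 2·10 + 4·9 = 56°C.
Reverse: A=4 T=4 G=6 C=7 → Tm = 2·8 + 4·13 = 68°C.
|ΔTm| = |56 − 68| = 12°C, > 4°C.

|ΔTm| = 12°C; the pair is not acceptable.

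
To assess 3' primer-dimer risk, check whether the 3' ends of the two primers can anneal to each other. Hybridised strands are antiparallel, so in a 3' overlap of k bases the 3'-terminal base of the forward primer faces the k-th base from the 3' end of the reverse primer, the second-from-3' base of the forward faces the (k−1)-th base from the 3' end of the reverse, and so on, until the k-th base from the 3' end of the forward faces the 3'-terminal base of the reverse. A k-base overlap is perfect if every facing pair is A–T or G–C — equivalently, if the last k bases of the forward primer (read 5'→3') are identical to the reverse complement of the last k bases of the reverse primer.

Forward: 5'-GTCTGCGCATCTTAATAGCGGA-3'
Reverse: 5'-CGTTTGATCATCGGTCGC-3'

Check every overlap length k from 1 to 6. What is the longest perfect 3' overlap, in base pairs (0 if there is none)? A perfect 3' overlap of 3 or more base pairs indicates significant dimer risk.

Longest perfect overlap: 0 complementary base pairs; below the dimer-risk threshold (threshold 3).

Last 6 bases (5'→3') — forward …AGCGGA, reverse …GGTCGC.
Reverse complement of the reverse primer's last 6 bases: GCGACC; its first k bases are the reverse complement of the reverse primer's last k bases, so a perfect k-base overlap needs the forward primer's last k bases to equal them.
Comparing (forward last k vs required): k=1: A vs G ✗; k=2: GA vs GC ✗; k=3: GGA vs GCG ✗; k=4: CGGA vs GCGA ✗; k=5: GCGGA vs GCGAC ✗; k=6: AGCGGA vs GCGACC ✗.
No overlap length from 1 to 6 is perfect, so the longest perfect 3' overlap is 0.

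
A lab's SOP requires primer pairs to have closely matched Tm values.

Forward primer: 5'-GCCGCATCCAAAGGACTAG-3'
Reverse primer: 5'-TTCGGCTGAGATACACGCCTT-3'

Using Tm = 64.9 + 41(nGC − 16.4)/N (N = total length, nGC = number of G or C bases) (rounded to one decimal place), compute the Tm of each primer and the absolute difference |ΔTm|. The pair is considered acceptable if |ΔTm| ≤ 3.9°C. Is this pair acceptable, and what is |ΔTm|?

Forward: G+C = 11, N = 19 → Tm = 64.9 + 41·(11 − 16.4)/19 = 53.2°C.
Reverse: G+C = 11, N = 21 → Tm = 64.9 + 41·(11 − 16.4)/21 = 54.4°C.
|ΔTm| = |53.2 − 54.4| = 1.2°C, ≤ 3.9°C.

|ΔTm| = 1.2°C; the pair is acceptable.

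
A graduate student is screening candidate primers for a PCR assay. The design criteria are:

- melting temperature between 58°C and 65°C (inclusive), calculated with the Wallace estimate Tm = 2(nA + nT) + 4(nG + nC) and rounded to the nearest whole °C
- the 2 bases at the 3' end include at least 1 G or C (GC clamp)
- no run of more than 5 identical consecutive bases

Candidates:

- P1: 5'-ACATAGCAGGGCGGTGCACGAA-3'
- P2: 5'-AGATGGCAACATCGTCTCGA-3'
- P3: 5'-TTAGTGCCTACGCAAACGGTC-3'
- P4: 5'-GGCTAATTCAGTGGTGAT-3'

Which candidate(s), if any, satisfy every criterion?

P1 (22 nt, A=7 T=2 G=8 C=5): Tm = 2·9 + 4·13 = 70°C, outside 58–65°C ✗; 3' end AA has 0 G/C, need ≥1 ✗; longest run = 3 ✓ — fails.
P2 (20 nt, A=6 T=4 G=5 C=5): Tm = 2·10 + 4·10 = 60°C ✓; 3' end GA has 1 G/C ✓; longest run = 2 ✓ — passes.
P3 (21 nt, A=5 T=5 G=5 C=6): Tm = 2·10 + 4·11 = 64°C ✓; 3' end TC has 1 G/C ✓; longest run = 3 ✓ — passes.
P4 (18 nt, A=4 T=6 G=6 C=2): Tm = 2·10 + 4·8 = 52°C, outside 58–65°C ✗; 3' end AT has 0 G/C, need ≥1 ✗; longest run = 2 ✓ — fails.

P2 and P3.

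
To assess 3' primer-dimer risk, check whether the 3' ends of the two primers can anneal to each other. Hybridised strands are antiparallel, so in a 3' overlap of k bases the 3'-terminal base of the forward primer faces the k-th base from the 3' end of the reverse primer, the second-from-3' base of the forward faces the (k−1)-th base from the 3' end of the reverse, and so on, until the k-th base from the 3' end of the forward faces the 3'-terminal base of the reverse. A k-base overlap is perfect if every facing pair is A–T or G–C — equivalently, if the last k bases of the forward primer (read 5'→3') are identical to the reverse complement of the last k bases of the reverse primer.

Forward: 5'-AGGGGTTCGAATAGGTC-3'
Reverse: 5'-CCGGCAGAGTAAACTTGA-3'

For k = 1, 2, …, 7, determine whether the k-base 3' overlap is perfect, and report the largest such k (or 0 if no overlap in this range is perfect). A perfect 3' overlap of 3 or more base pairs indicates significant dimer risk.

Longest perfect overlap: 2 complementary base pairs; below the dimer-risk threshold (threshold 3).

Last 7 bases (5'→3') — forward …ATAGGTC, reverse …AACTTGA.
Reverse complement of the reverse primer's last 7 bases: TCAAGTT; its first k bases are the reverse complement of the reverse primer's last k bases, so a perfect k-base overlap needs the forward primer's last k bases to equal them.
Comparing (forward last k vs required): k=1: C vs T ✗; k=2: TC vs TC ✓; k=3: GTC vs TCA ✗; k=4: GGTC vs TCAA ✗; k=5: AGGTC vs TCAAG ✗; k=6: TAGGTC vs TCAAGT ✗; k=7: ATAGGTC vs TCAAGTT ✗.
Only k = 2 is perfect, so the longest perfect 3' overlap is 2.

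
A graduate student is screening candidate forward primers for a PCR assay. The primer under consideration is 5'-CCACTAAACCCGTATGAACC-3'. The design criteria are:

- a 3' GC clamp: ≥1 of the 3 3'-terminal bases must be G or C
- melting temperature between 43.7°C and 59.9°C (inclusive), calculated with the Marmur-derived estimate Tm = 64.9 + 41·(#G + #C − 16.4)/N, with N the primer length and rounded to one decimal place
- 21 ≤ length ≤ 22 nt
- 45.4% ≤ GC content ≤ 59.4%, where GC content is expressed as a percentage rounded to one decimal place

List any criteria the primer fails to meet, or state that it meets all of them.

Base counts: A=7, T=3, G=2, C=8 (length 20).
GC clamp: 3' end ACC has 2 G/C ✓
Tm: Tm = 64.9 + 41·(10 − 16.4)/20 = 51.8°C ✓
length: length 20, outside 21–22 ✗
GC content: GC 10/20 = 50.0% ✓

Fails: length.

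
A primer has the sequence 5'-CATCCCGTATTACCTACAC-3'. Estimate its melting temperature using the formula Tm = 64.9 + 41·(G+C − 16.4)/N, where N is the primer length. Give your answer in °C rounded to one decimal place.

Base counts: A=5, T=5, G=1, C=8; G+C = 9, N = 19.
Tm = 64.9 + 41·(9 − 16.4)/19 = 64.9 + -303.40/19 = 48.9°C.

48.9°C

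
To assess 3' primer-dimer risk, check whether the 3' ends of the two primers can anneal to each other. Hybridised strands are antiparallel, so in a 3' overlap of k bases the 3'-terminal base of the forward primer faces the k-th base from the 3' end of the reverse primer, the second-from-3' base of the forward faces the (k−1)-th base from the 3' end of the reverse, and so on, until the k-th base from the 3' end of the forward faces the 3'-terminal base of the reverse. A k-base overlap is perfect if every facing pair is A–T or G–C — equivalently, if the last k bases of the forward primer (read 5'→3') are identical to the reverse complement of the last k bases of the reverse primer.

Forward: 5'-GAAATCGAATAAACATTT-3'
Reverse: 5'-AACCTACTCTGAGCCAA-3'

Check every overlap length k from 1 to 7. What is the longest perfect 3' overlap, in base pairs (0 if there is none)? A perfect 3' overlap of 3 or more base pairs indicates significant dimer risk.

Last 7 bases (5'→3') — forward …AACATTT, reverse …GAGCCAA.
Reverse complement of the reverse primer's last 7 bases: TTGGCTC; its first k bases are the reverse complement of the reverse primer's last k bases, so a perfect k-base overlap needs the forward primer's last k bases to equal them.
Comparing (forward last k vs required): k=1: T vs T ✓; k=2: TT vs TT ✓; k=3: TTT vs TTG ✗; k=4: ATTT vs TTGG ✗; k=5: CATTT vs TTGGC ✗; k=6: ACATTT vs TTGGCT ✗; k=7: AACATTT vs TTGGCTC ✗.
Perfect overlaps at k = 1, 2; the largest is 2.

Longest perfect overlap: 2 complementary base pairs; below the dimer-risk threshold (threshold 3).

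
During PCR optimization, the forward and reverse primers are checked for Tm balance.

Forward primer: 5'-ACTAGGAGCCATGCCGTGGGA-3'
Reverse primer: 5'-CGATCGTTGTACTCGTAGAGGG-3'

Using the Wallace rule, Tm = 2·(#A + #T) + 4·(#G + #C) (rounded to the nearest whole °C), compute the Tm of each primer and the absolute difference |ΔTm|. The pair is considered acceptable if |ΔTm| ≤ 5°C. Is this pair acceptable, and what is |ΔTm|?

|ΔTm| = 0°C; the pair is acceptable.

Forward: A=5 T=3 G=8 C=5 → Tm = 2·8 + 4·13 = 68°C.
Reverse: A=4 T=6 G=8 C=4 → Tm = 2·10 + 4·12 = 68°C.
|ΔTm| = |68 − 68| = 0°C, ≤ 5°C.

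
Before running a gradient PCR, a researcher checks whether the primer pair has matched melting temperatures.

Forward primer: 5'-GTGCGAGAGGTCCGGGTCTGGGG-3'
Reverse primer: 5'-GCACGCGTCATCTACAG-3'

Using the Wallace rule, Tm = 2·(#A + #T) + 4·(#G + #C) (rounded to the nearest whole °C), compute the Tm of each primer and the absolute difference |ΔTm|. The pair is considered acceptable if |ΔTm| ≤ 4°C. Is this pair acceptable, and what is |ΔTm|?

|ΔTm| = 26°C; the pair is not acceptable.

Forward: A=2 T=4 G=13 C=4 → Tm = 2·6 + 4·17 = 80°C.
Reverse: A=4 T=3 G=4 C=6 → Tm = 2·7 + 4·10 = 54°C.
|ΔTm| = |80 − 54| = 26°C, > 4°C.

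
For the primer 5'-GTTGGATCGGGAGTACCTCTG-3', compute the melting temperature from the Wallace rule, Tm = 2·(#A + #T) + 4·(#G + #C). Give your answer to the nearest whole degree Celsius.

66°C

Base counts: A=3, T=6, G=8, C=4 (length 21).
Tm = 2·(3+6) + 4·(8+4) = 2·9 + 4·12 = 18 + 48 = 66°C.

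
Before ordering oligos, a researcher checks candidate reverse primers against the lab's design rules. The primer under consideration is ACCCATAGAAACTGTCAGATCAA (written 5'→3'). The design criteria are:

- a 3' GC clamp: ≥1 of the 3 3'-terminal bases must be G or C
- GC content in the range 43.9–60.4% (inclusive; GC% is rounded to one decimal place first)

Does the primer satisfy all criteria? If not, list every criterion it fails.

Base counts: A=10, T=4, G=3, C=6 (length 23).
GC clamp: 3' end CAA has 1 G/C ✓
GC content: GC 9/23 = 39.1%, outside 43.9–60.4% ✗

Fails: GC content.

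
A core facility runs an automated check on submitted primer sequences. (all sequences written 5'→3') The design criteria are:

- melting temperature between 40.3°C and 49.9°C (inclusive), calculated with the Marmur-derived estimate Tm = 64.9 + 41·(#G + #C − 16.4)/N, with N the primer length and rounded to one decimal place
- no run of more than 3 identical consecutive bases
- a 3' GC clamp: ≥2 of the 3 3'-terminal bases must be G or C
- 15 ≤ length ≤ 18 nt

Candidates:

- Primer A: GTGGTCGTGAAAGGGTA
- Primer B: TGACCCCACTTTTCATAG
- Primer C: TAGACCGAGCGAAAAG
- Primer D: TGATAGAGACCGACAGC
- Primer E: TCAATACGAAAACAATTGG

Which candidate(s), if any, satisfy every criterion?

Primer A (17 nt, A=4 T=4 G=8 C=1): Tm = 64.9 + 41·(9 − 16.4)/17 = 47.1°C ✓; longest run = 3 ✓; 3' end GTA has 1 G/C, need ≥2 ✗; length 17 ✓ — fails.
Primer B (18 nt, A=4 T=6 G=2 C=6): Tm = 64.9 + 41·(8 − 16.4)/18 = 45.8°C ✓; longest run = 4, exceeds 3 ✗; 3' end TAG has 1 G/C, need ≥2 ✗; length 18 ✓ — fails.
Primer C (16 nt, A=7 T=1 G=5 C=3): Tm = 64.9 + 41·(8 − 16.4)/16 = 43.4°C ✓; longest run = 4, exceeds 3 ✗; 3' end AAG has 1 G/C, need ≥2 ✗; length 16 ✓ — fails.
Primer D (17 nt, A=6 T=2 G=5 C=4): Tm = 64.9 + 41·(9 − 16.4)/17 = 47.1°C ✓; longest run = 2 ✓; 3' end AGC has 2 G/C ✓; length 17 ✓ — passes.
Primer E (19 nt, A=9 T=4 G=3 C=3): Tm = 64.9 + 41·(6 − 16.4)/19 = 42.5°C ✓; longest run = 4, exceeds 3 ✗; 3' end TGG has 2 G/C ✓; length 19, outside 15–18 ✗ — fails.

Primer D only.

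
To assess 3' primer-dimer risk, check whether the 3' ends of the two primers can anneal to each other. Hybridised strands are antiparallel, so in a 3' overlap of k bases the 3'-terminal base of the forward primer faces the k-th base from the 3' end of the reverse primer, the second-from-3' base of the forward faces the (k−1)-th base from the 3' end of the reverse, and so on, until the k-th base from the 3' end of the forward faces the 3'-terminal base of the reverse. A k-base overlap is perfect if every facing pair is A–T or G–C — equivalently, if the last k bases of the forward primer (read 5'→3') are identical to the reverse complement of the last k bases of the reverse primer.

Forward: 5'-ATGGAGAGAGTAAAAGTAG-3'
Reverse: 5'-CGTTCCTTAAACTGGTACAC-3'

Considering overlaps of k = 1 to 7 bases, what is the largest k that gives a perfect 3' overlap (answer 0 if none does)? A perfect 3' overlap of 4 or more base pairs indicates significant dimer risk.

Last 7 bases (5'→3') — forward …AAAGTAG, reverse …GGTACAC.
Reverse complement of the reverse primer's last 7 bases: GTGTACC; its first k bases are the reverse complement of the reverse primer's last k bases, so a perfect k-base overlap needs the forward primer's last k bases to equal them.
Comparing (forward last k vs required): k=1: G vs G ✓; k=2: AG vs GT ✗; k=3: TAG vs GTG ✗; k=4: GTAG vs GTGT ✗; k=5: AGTAG vs GTGTA ✗; k=6: AAGTAG vs GTGTAC ✗; k=7: AAAGTAG vs GTGTACC ✗.
Only k = 1 is perfect, so the longest perfect 3' overlap is 1.

Longest perfect overlap: 1 complementary base pair; below the dimer-risk threshold (threshold 4).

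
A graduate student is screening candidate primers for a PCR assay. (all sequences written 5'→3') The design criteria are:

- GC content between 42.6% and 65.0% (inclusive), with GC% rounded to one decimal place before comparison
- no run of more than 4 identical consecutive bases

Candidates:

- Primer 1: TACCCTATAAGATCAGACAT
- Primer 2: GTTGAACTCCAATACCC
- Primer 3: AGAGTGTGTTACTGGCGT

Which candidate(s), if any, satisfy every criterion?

Primer 2 and Primer 3.

Primer 1 (20 nt, A=8 T=5 G=2 C=5): GC 7/20 = 35.0%, outside 42.6–65.0% ✗; longest run = 3 ✓ — fails.
Primer 2 (17 nt, A=5 T=4 G=2 C=6): GC 8/17 = 47.1% ✓; longest run = 3 ✓ — passes.
Primer 3 (18 nt, A=3 T=6 G=7 C=2): GC 9/18 = 50.0% ✓; longest run = 2 ✓ — passes.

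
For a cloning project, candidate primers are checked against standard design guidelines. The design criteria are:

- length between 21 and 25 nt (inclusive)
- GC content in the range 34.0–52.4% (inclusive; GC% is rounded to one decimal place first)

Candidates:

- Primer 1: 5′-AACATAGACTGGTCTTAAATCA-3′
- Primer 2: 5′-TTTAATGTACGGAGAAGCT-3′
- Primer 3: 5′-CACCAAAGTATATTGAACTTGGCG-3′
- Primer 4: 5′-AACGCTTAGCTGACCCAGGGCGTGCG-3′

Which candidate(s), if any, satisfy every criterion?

Primer 3 only.

Primer 1 (22 nt, A=9 T=6 G=3 C=4): length 22 ✓; GC 7/22 = 31.8%, outside 34.0–52.4% ✗ — fails.
Primer 2 (19 nt, A=6 T=6 G=5 C=2): length 19, outside 21–25 ✗; GC 7/19 = 36.8% ✓ — fails.
Primer 3 (24 nt, A=8 T=6 G=5 C=5): length 24 ✓; GC 10/24 = 41.7% ✓ — passes.
Primer 4 (26 nt, A=5 T=4 G=9 C=8): length 26, outside 21–25 ✗; GC 17/26 = 65.4%, outside 34.0–52.4% ✗ — fails.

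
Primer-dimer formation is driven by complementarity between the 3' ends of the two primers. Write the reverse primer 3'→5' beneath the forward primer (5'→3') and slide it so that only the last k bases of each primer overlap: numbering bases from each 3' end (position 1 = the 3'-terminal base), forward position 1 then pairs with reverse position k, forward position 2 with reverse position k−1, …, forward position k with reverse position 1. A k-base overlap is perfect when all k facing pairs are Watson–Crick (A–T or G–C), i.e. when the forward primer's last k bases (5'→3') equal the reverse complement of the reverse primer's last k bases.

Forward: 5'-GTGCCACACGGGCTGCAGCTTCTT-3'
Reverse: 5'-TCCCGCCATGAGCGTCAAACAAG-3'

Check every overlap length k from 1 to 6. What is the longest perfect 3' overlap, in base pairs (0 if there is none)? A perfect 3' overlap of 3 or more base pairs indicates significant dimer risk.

Last 6 bases (5'→3') — forward …CTTCTT, reverse …AACAAG.
Reverse complement of the reverse primer's last 6 bases: CTTGTT; its first k bases are the reverse complement of the reverse primer's last k bases, so a perfect k-base overlap needs the forward primer's last k bases to equal them.
Comparing (forward last k vs required): k=1: T vs C ✗; k=2: TT vs CT ✗; k=3: CTT vs CTT ✓; k=4: TCTT vs CTTG ✗; k=5: TTCTT vs CTTGT ✗; k=6: CTTCTT vs CTTGTT ✗.
Only k = 3 is perfect, so the longest perfect 3' overlap is 3.

Longest perfect overlap: 3 complementary base pairs; significant dimer risk (threshold 3).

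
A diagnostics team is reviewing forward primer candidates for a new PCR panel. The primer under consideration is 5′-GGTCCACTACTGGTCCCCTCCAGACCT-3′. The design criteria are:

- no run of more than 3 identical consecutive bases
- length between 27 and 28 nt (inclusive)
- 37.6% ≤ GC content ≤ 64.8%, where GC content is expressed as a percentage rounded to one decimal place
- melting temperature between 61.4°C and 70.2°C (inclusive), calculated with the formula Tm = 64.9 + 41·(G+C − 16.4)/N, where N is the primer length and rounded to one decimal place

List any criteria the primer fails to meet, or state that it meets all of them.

Base counts: A=4, T=6, G=5, C=12 (length 27).
homopolymer run: longest run = 4, exceeds 3 ✗
length: length 27 ✓
GC content: GC 17/27 = 63.0% ✓
Tm: Tm = 64.9 + 41·(17 − 16.4)/27 = 65.8°C ✓

Fails: homopolymer run.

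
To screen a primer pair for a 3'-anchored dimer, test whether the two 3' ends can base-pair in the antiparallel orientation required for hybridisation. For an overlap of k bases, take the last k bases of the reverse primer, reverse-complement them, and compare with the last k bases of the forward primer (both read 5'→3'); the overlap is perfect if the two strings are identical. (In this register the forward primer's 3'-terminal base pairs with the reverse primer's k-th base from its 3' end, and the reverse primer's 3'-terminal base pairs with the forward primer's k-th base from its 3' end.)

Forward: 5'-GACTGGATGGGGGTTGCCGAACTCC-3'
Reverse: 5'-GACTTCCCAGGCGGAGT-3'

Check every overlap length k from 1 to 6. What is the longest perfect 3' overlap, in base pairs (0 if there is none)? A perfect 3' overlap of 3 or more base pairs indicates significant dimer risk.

Last 6 bases (5'→3') — forward …AACTCC, reverse …CGGAGT.
Reverse complement of the reverse primer's last 6 bases: ACTCCG; its first k bases are the reverse complement of the reverse primer's last k bases, so a perfect k-base overlap needs the forward primer's last k bases to equal them.
Comparing (forward last k vs required): k=1: C vs A ✗; k=2: CC vs AC ✗; k=3: TCC vs ACT ✗; k=4: CTCC vs ACTC ✗; k=5: ACTCC vs ACTCC ✓; k=6: AACTCC vs ACTCCG ✗.
Only k = 5 is perfect, so the longest perfect 3' overlap is 5.

Longest perfect overlap: 5 complementary base pairs; significant dimer risk (threshold 3).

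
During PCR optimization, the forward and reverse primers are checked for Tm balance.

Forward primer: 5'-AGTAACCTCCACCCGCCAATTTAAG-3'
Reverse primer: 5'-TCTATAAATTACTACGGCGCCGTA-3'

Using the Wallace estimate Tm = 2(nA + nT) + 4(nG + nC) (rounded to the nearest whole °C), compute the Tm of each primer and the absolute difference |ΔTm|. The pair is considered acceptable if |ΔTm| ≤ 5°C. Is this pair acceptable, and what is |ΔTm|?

Forward: A=8 T=5 G=3 C=9 → Tm = 2·13 + 4·12 = 74°C.
Reverse: A=7 T=7 G=4 C=6 → Tm = 2·14 + 4·10 = 68°C.
|ΔTm| = |74 − 68| = 6°C, > 5°C.

|ΔTm| = 6°C; the pair is not acceptable.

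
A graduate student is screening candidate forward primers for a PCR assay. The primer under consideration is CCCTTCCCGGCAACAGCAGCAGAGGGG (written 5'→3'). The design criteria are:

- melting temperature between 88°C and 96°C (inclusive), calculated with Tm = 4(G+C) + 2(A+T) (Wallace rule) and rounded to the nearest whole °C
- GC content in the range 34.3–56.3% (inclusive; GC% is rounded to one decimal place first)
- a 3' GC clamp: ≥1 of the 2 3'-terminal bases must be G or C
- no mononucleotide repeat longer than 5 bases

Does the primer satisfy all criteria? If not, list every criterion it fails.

Base counts: A=6, T=2, G=9, C=10 (length 27).
Tm: Tm = 2·8 + 4·19 = 92°C ✓
GC content: GC 19/27 = 70.4%, outside 34.3–56.3% ✗
GC clamp: 3' end GG has 2 G/C ✓
homopolymer run: longest run = 4 ✓

Fails: GC content.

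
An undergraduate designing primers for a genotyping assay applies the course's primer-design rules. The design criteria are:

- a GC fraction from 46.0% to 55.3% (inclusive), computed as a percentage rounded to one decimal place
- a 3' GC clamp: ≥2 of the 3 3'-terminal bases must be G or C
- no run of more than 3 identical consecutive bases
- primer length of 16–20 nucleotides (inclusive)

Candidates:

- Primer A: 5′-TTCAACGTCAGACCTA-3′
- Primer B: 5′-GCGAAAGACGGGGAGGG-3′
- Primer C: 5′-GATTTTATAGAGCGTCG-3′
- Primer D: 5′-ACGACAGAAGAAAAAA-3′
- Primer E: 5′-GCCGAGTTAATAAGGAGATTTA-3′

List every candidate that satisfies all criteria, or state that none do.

None of the candidates satisfy all criteria.

Primer A (16 nt, A=5 T=4 G=2 C=5): GC 7/16 = 43.8%, outside 46.0–55.3% ✗; 3' end CTA has 1 G/C, need ≥2 ✗; longest run = 2 ✓; length 16 ✓ — fails.
Primer B (17 nt, A=5 T=0 G=10 C=2): GC 12/17 = 70.6%, outside 46.0–55.3% ✗; 3' end GGG has 3 G/C ✓; longest run = 4, exceeds 3 ✗; length 17 ✓ — fails.
Primer C (17 nt, A=4 T=6 G=5 C=2): GC 7/17 = 41.2%, outside 46.0–55.3% ✗; 3' end TCG has 2 G/C ✓; longest run = 4, exceeds 3 ✗; length 17 ✓ — fails.
Primer D (16 nt, A=11 T=0 G=3 C=2): GC 5/16 = 31.3%, outside 46.0–55.3% ✗; 3' end AAA has 0 G/C, need ≥2 ✗; longest run = 6, exceeds 3 ✗; length 16 ✓ — fails.
Primer E (22 nt, A=8 T=6 G=6 C=2): GC 8/22 = 36.4%, outside 46.0–55.3% ✗; 3' end TTA has 0 G/C, need ≥2 ✗; longest run = 3 ✓; length 22, outside 16–20 ✗ — fails.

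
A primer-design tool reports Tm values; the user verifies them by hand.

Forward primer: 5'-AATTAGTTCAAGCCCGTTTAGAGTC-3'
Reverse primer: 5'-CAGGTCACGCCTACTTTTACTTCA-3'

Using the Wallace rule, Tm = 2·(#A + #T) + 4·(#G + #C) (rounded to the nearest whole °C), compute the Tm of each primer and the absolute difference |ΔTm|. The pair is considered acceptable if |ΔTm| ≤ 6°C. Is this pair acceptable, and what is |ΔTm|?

Forward: A=7 T=8 G=5 C=5 → Tm = 2·15 + 4·10 = 70°C.
Reverse: A=5 T=8 G=3 C=8 → Tm = 2·13 + 4·11 = 70°C.
|ΔTm| = |70 − 70| = 0°C, ≤ 6°C.

|ΔTm| = 0°C; the pair is acceptable.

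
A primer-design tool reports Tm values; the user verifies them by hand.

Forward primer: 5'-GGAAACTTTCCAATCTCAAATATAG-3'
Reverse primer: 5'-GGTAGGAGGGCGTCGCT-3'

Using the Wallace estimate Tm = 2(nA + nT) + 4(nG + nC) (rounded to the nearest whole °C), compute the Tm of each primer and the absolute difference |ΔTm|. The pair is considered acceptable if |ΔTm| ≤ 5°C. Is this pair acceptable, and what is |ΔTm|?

Forward: A=10 T=7 G=3 C=5 → Tm = 2·17 + 4·8 = 66°C.
Reverse: A=2 T=3 G=9 C=3 → Tm = 2·5 + 4·12 = 58°C.
|ΔTm| = |66 − 58| = 8°C, > 5°C.

|ΔTm| = 8°C; the pair is not acceptable.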